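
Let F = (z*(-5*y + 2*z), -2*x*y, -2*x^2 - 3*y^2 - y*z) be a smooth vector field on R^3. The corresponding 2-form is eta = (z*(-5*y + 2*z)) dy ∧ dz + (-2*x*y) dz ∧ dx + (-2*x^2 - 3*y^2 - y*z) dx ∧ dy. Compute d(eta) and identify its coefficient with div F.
d(eta) = (-2*x - y) dx ∧ dy ∧ dz; div F = -2*x - y

For a 2-form in R^3 of the form above, applying d gives a 3-form with coefficient ∂P/∂x + ∂Q/∂y + ∂R/∂z:
  ∂P/∂x = 0
  ∂Q/∂y = -2*x
  ∂R/∂z = -y
Sum = -2*x - y, which is exactly div F.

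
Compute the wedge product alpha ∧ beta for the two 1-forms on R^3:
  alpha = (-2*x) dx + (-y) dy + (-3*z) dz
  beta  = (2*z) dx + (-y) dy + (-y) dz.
alpha ∧ beta = (2*y*(x + z)) dx ∧ dy + (2*x*y + 6*z^2) dx ∧ dz + (y*(y - 3*z)) dy ∧ dz

Distribute the wedge, using dx_i ∧ dx_j = -dx_j ∧ dx_i and dx_i ∧ dx_i = 0. For each pair (i, j) with i < j, the coefficient of dx_i ∧ dx_j in alpha ∧ beta is (alpha_i * beta_j - alpha_j * beta_i). Collecting: alpha ∧ beta = (2*y*(x + z)) dx ∧ dy + (2*x*y + 6*z^2) dx ∧ dz + (y*(y - 3*z)) dy ∧ dz.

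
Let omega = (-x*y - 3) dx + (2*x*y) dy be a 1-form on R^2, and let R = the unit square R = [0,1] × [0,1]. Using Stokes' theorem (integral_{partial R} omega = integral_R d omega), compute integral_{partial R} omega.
integral_(partial R) omega = 3/2

Stokes: integral_partial_R omega = integral_R d omega with d omega = (∂Q/∂x - ∂P/∂y) dx ∧ dy.
  ∂Q/∂x = 2*y
  ∂P/∂y = -x
  integrand = ∂Q/∂x - ∂P/∂y = x + 2*y.
Integrating over R: integral_0^1 integral_0^1 (x + 2*y) dx dy = 3/2.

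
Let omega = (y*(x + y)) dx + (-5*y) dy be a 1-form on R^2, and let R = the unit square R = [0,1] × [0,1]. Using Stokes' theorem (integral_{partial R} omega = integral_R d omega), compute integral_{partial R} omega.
integral_(partial R) omega = -3/2

Stokes: integral_partial_R omega = integral_R d omega with d omega = (∂Q/∂x - ∂P/∂y) dx ∧ dy.
  ∂Q/∂x = 0
  ∂P/∂y = x + 2*y
  integrand = ∂Q/∂x - ∂P/∂y = -x - 2*y.
Integrating over R: integral_0^1 integral_0^1 (-x - 2*y) dx dy = -3/2.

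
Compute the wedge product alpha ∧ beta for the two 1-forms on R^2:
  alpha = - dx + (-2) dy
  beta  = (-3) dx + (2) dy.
alpha ∧ beta = (-8) dx ∧ dy

Distribute the wedge, using dx_i ∧ dx_j = -dx_j ∧ dx_i and dx_i ∧ dx_i = 0. For each pair (i, j) with i < j, the coefficient of dx_i ∧ dx_j in alpha ∧ beta is (alpha_i * beta_j - alpha_j * beta_i). Collecting: alpha ∧ beta = (-8) dx ∧ dy.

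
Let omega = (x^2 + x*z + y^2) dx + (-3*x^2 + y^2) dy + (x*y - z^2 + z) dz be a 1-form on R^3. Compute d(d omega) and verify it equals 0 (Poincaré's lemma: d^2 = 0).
d(d omega) = 0

Step 1: d omega = sum_{i<j} (∂f_j/∂x_i - ∂f_i/∂x_j) dx_i ∧ dx_j:
  coeff of dx ∧ dy: -6*x - 2*y
  coeff of dx ∧ dz: -x + y
  coeff of dy ∧ dz: x
Step 2: Apply d again to each 2-form coefficient. The only possible 3-form in R^3 is dx ∧ dy ∧ dz, with coefficient
  ∂(coeff of dy∧dz)/∂x - ∂(coeff of dx∧dz)/∂y + ∂(coeff of dx∧dy)/∂z
  = ∂/∂x (x) - ∂/∂y (-x + y) + ∂/∂z (-6*x - 2*y).
Each of these terms simplifies to sums of mixed partials that cancel in pairs. The result is 0 (by equality of mixed partials for smooth functions — Schwarz / Clairaut).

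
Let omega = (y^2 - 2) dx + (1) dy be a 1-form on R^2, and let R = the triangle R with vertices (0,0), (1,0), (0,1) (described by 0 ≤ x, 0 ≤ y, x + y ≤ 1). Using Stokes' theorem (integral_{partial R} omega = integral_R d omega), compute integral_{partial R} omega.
integral_(partial R) omega = -1/3

Stokes: integral_partial_R omega = integral_R d omega with d omega = (∂Q/∂x - ∂P/∂y) dx ∧ dy.
  ∂Q/∂x = 0
  ∂P/∂y = 2*y
  integrand = ∂Q/∂x - ∂P/∂y = -2*y.
Integrating over R: integral_0^1 integral_0^{1-x} (-2*y) dy dx = -1/3.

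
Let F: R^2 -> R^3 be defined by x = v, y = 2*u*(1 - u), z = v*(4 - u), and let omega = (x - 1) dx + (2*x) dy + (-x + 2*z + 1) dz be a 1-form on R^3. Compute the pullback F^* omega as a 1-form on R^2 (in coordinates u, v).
F^* omega = (v*(2*u*v - 8*u - 7*v + 3)) du + (2*u^2*v - 15*u*v - u + 29*v + 3) dv

Using F^*(f dg) = (f ∘ F) d(g ∘ F), substitute each coordinate x_i by F_i(u, v) in f_i, and replace dx_i by d F_i = (∂F_i/∂u) du + (∂F_i/∂v) dv.
  For the x component: f_1(F) = v - 1; d F_1 = (0) du + (1) dv
  For the y component: f_2(F) = 2*v; d F_2 = (2 - 4*u) du + (0) dv
  For the z component: f_3(F) = -2*u*v + 7*v + 1; d F_3 = (-v) du + (4 - u) dv
Combining and collecting du, dv coefficients:
  coeff of du: v*(2*u*v - 8*u - 7*v + 3)
  coeff of dv: 2*u^2*v - 15*u*v - u + 29*v + 3
F^* omega = (v*(2*u*v - 8*u - 7*v + 3)) du + (2*u^2*v - 15*u*v - u + 29*v + 3) dv.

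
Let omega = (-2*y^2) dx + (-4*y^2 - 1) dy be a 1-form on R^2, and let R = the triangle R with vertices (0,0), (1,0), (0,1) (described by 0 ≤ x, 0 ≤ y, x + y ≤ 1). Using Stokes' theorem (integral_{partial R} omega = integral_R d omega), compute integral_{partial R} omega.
integral_(partial R) omega = 2/3

Stokes: integral_partial_R omega = integral_R d omega with d omega = (∂Q/∂x - ∂P/∂y) dx ∧ dy.
  ∂Q/∂x = 0
  ∂P/∂y = -4*y
  integrand = ∂Q/∂x - ∂P/∂y = 4*y.
Integrating over R: integral_0^1 integral_0^{1-x} (4*y) dy dx = 2/3.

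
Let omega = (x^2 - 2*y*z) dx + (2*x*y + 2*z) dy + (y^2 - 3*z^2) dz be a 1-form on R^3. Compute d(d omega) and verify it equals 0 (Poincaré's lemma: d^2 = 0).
d(d omega) = 0

Step 1: d omega = sum_{i<j} (∂f_j/∂x_i - ∂f_i/∂x_j) dx_i ∧ dx_j:
  coeff of dx ∧ dy: 2*y + 2*z
  coeff of dx ∧ dz: 2*y
  coeff of dy ∧ dz: 2*y - 2
Step 2: Apply d again to each 2-form coefficient. The only possible 3-form in R^3 is dx ∧ dy ∧ dz, with coefficient
  ∂(coeff of dy∧dz)/∂x - ∂(coeff of dx∧dz)/∂y + ∂(coeff of dx∧dy)/∂z
  = ∂/∂x (2*y - 2) - ∂/∂y (2*y) + ∂/∂z (2*y + 2*z).
Each of these terms simplifies to sums of mixed partials that cancel in pairs. The result is 0 (by equality of mixed partials for smooth functions — Schwarz / Clairaut).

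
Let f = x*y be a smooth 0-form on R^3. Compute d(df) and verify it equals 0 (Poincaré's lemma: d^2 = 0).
d(df) = 0

Step 1: df = sum_i (∂f/∂x_i) dx_i = (y) dx + (x) dy + (0) dz.
Step 2: Apply d again. Using the 1-form formula, the coefficient of dx ∧ dy in d(df) is ∂^2 f/∂x ∂y - ∂^2 f/∂y ∂x = (1) - (1) = 0 (equality of mixed partials for smooth f).
Similarly for dx ∧ dz and dy ∧ dz — all coefficients vanish. So d(df) = 0.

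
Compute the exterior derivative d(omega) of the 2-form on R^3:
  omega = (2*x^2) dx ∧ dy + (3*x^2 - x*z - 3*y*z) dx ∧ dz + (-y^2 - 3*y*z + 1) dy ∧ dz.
d(omega) = (3*z) dx ∧ dy ∧ dz

For a 2-form omega = sum_{i<j} g_{ij} dx_i ∧ dx_j, the exterior derivative is
  d(omega) = sum_{i<j} d(g_{ij}) ∧ dx_i ∧ dx_j = sum_{i<j, k} (∂g_{ij}/∂x_k) dx_k ∧ dx_i ∧ dx_j.
Expand each term, using dx_k ∧ dx_i ∧ dx_j = sgn(permutation) dx_{(a)} ∧ dx_{(b)} ∧ dx_{(c)} with (a < b < c) sorted:
  d(3*x^2 - x*z - 3*y*z) includes (∂/∂y)(3*x^2 - x*z - 3*y*z) dy = (-3*z) dy, which multiplied by dx ∧ dz gives (3*z) dx ∧ dy ∧ dz
Collecting like 3-forms: d(omega) = (3*z) dx ∧ dy ∧ dz.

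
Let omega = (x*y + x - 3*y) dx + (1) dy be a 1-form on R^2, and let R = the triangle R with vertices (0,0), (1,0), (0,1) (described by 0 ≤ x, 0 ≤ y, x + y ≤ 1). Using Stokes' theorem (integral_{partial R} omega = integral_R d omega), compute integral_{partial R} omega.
integral_(partial R) omega = 4/3

Stokes: integral_partial_R omega = integral_R d omega with d omega = (∂Q/∂x - ∂P/∂y) dx ∧ dy.
  ∂Q/∂x = 0
  ∂P/∂y = x - 3
  integrand = ∂Q/∂x - ∂P/∂y = 3 - x.
Integrating over R: integral_0^1 integral_0^{1-x} (3 - x) dy dx = 4/3.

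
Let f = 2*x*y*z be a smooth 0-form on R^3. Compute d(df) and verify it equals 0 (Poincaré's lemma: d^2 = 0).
d(df) = 0

Step 1: df = sum_i (∂f/∂x_i) dx_i = (2*y*z) dx + (2*x*z) dy + (2*x*y) dz.
Step 2: Apply d again. Using the 1-form formula, the coefficient of dx ∧ dy in d(df) is ∂^2 f/∂x ∂y - ∂^2 f/∂y ∂x = (2*z) - (2*z) = 0 (equality of mixed partials for smooth f).
Similarly for dx ∧ dz and dy ∧ dz — all coefficients vanish. So d(df) = 0.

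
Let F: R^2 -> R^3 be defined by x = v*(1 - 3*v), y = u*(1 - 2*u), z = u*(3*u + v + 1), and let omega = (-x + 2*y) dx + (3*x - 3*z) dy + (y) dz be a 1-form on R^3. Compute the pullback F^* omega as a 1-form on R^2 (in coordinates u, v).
F^* omega = (24*u^3 + 10*u^2*v + 7*u^2 + 36*u*v^2 - 14*u*v - 2*u - 9*v^2 + 3*v) du + (-2*u^3 + 24*u^2*v - 3*u^2 - 12*u*v + 2*u - 18*v^3 + 9*v^2 - v) dv

Using F^*(f dg) = (f ∘ F) d(g ∘ F), substitute each coordinate x_i by F_i(u, v) in f_i, and replace dx_i by d F_i = (∂F_i/∂u) du + (∂F_i/∂v) dv.
  For the x component: f_1(F) = -4*u^2 + 2*u + 3*v^2 - v; d F_1 = (0) du + (1 - 6*v) dv
  For the y component: f_2(F) = -9*u^2 - 3*u*v - 3*u - 9*v^2 + 3*v; d F_2 = (1 - 4*u) du + (0) dv
  For the z component: f_3(F) = u*(1 - 2*u); d F_3 = (6*u + v + 1) du + (u) dv
Combining and collecting du, dv coefficients:
  coeff of du: 24*u^3 + 10*u^2*v + 7*u^2 + 36*u*v^2 - 14*u*v - 2*u - 9*v^2 + 3*v
  coeff of dv: -2*u^3 + 24*u^2*v - 3*u^2 - 12*u*v + 2*u - 18*v^3 + 9*v^2 - v
F^* omega = (24*u^3 + 10*u^2*v + 7*u^2 + 36*u*v^2 - 14*u*v - 2*u - 9*v^2 + 3*v) du + (-2*u^3 + 24*u^2*v - 3*u^2 - 12*u*v + 2*u - 18*v^3 + 9*v^2 - v) dv.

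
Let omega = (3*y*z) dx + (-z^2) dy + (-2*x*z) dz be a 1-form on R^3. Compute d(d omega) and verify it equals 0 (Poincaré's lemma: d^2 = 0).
d(d omega) = 0

Step 1: d omega = sum_{i<j} (∂f_j/∂x_i - ∂f_i/∂x_j) dx_i ∧ dx_j:
  coeff of dx ∧ dy: -3*z
  coeff of dx ∧ dz: -3*y - 2*z
  coeff of dy ∧ dz: 2*z
Step 2: Apply d again to each 2-form coefficient. The only possible 3-form in R^3 is dx ∧ dy ∧ dz, with coefficient
  ∂(coeff of dy∧dz)/∂x - ∂(coeff of dx∧dz)/∂y + ∂(coeff of dx∧dy)/∂z
  = ∂/∂x (2*z) - ∂/∂y (-3*y - 2*z) + ∂/∂z (-3*z).
Each of these terms simplifies to sums of mixed partials that cancel in pairs. The result is 0 (by equality of mixed partials for smooth functions — Schwarz / Clairaut).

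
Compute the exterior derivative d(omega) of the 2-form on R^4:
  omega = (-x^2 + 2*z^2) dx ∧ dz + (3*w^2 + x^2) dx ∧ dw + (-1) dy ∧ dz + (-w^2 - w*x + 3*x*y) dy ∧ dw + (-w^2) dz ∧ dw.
d(omega) = (-w + 3*y) dx ∧ dy ∧ dw

For a 2-form omega = sum_{i<j} g_{ij} dx_i ∧ dx_j, the exterior derivative is
  d(omega) = sum_{i<j} d(g_{ij}) ∧ dx_i ∧ dx_j = sum_{i<j, k} (∂g_{ij}/∂x_k) dx_k ∧ dx_i ∧ dx_j.
Expand each term, using dx_k ∧ dx_i ∧ dx_j = sgn(permutation) dx_{(a)} ∧ dx_{(b)} ∧ dx_{(c)} with (a < b < c) sorted:
  d(-w^2 - w*x + 3*x*y) includes (∂/∂x)(-w^2 - w*x + 3*x*y) dx = (-w + 3*y) dx, which multiplied by dy ∧ dw gives (-w + 3*y) dx ∧ dy ∧ dw
Collecting like 3-forms: d(omega) = (-w + 3*y) dx ∧ dy ∧ dw.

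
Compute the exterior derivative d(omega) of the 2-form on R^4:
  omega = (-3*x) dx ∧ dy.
d(omega) = 0

For a 2-form omega = sum_{i<j} g_{ij} dx_i ∧ dx_j, the exterior derivative is
  d(omega) = sum_{i<j} d(g_{ij}) ∧ dx_i ∧ dx_j = sum_{i<j, k} (∂g_{ij}/∂x_k) dx_k ∧ dx_i ∧ dx_j.
Expand each term, using dx_k ∧ dx_i ∧ dx_j = sgn(permutation) dx_{(a)} ∧ dx_{(b)} ∧ dx_{(c)} with (a < b < c) sorted:

Collecting like 3-forms: d(omega) = 0.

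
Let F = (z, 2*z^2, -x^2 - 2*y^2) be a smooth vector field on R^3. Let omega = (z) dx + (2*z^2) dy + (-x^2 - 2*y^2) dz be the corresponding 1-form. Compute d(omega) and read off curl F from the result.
d(omega) = (-4*y - 4*z) dy ∧ dz + (2*x + 1) dz ∧ dx + (0) dx ∧ dy; curl F = (-4*y - 4*z, 2*x + 1, 0)

d omega = sum_{i<j} (∂f_j/∂x_i - ∂f_i/∂x_j) dx_i ∧ dx_j. Under the identification (dy ∧ dz, dz ∧ dx, dx ∧ dy) ↔ (e_x, e_y, e_z), the coefficients are exactly the components of curl F. Compute:
  ∂R/∂y - ∂Q/∂z = (-4*y) - (4*z) = -4*y - 4*z
  ∂P/∂z - ∂R/∂x = (1) - (-2*x) = 2*x + 1
  ∂Q/∂x - ∂P/∂y = (0) - (0) = 0.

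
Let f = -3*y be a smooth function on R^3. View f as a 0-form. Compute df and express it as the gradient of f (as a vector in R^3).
df = (0) dx + (-3) dy + (0) dz; grad f = (0, -3, 0)

For a 0-form f, d f = (∂f/∂x) dx + (∂f/∂y) dy + (∂f/∂z) dz. The components of the vector representation are exactly the entries of grad f in Cartesian coordinates:
  ∂f/∂x = 0
  ∂f/∂y = -3
  ∂f/∂z = 0.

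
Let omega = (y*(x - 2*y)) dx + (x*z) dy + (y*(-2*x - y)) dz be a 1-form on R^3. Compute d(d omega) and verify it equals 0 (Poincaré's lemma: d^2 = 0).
d(d omega) = 0

Step 1: d omega = sum_{i<j} (∂f_j/∂x_i - ∂f_i/∂x_j) dx_i ∧ dx_j:
  coeff of dx ∧ dy: -x + 4*y + z
  coeff of dx ∧ dz: -2*y
  coeff of dy ∧ dz: -3*x - 2*y
Step 2: Apply d again to each 2-form coefficient. The only possible 3-form in R^3 is dx ∧ dy ∧ dz, with coefficient
  ∂(coeff of dy∧dz)/∂x - ∂(coeff of dx∧dz)/∂y + ∂(coeff of dx∧dy)/∂z
  = ∂/∂x (-3*x - 2*y) - ∂/∂y (-2*y) + ∂/∂z (-x + 4*y + z).
Each of these terms simplifies to sums of mixed partials that cancel in pairs. The result is 0 (by equality of mixed partials for smooth functions — Schwarz / Clairaut).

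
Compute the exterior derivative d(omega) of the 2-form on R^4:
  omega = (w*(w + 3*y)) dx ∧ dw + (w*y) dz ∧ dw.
d(omega) = (-3*w) dx ∧ dy ∧ dw + (w) dy ∧ dz ∧ dw

For a 2-form omega = sum_{i<j} g_{ij} dx_i ∧ dx_j, the exterior derivative is
  d(omega) = sum_{i<j} d(g_{ij}) ∧ dx_i ∧ dx_j = sum_{i<j, k} (∂g_{ij}/∂x_k) dx_k ∧ dx_i ∧ dx_j.
Expand each term, using dx_k ∧ dx_i ∧ dx_j = sgn(permutation) dx_{(a)} ∧ dx_{(b)} ∧ dx_{(c)} with (a < b < c) sorted:
  d(w*(w + 3*y)) includes (∂/∂y)(w*(w + 3*y)) dy = (3*w) dy, which multiplied by dx ∧ dw gives (-3*w) dx ∧ dy ∧ dw
  d(w*y) includes (∂/∂y)(w*y) dy = (w) dy, which multiplied by dz ∧ dw gives (w) dy ∧ dz ∧ dw
Collecting like 3-forms: d(omega) = (-3*w) dx ∧ dy ∧ dw + (w) dy ∧ dz ∧ dw.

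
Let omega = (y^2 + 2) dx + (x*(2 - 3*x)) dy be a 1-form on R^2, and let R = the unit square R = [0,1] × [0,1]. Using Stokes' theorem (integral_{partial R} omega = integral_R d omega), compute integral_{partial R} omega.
integral_(partial R) omega = -2

Stokes: integral_partial_R omega = integral_R d omega with d omega = (∂Q/∂x - ∂P/∂y) dx ∧ dy.
  ∂Q/∂x = 2 - 6*x
  ∂P/∂y = 2*y
  integrand = ∂Q/∂x - ∂P/∂y = -6*x - 2*y + 2.
Integrating over R: integral_0^1 integral_0^1 (-6*x - 2*y + 2) dx dy = -2.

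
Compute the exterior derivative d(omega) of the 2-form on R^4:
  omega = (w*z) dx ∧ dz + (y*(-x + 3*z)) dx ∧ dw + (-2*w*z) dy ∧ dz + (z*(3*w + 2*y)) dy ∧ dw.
d(omega) = (-3*y + z) dx ∧ dz ∧ dw + (x - 3*z) dx ∧ dy ∧ dw + (-3*w - 2*y - 2*z) dy ∧ dz ∧ dw

For a 2-form omega = sum_{i<j} g_{ij} dx_i ∧ dx_j, the exterior derivative is
  d(omega) = sum_{i<j} d(g_{ij}) ∧ dx_i ∧ dx_j = sum_{i<j, k} (∂g_{ij}/∂x_k) dx_k ∧ dx_i ∧ dx_j.
Expand each term, using dx_k ∧ dx_i ∧ dx_j = sgn(permutation) dx_{(a)} ∧ dx_{(b)} ∧ dx_{(c)} with (a < b < c) sorted:
  d(w*z) includes (∂/∂w)(w*z) dw = (z) dw, which multiplied by dx ∧ dz gives (z) dx ∧ dz ∧ dw
  d(y*(-x + 3*z)) includes (∂/∂y)(y*(-x + 3*z)) dy = (-x + 3*z) dy, which multiplied by dx ∧ dw gives (x - 3*z) dx ∧ dy ∧ dw
  d(y*(-x + 3*z)) includes (∂/∂z)(y*(-x + 3*z)) dz = (3*y) dz, which multiplied by dx ∧ dw gives (-3*y) dx ∧ dz ∧ dw
  d(-2*w*z) includes (∂/∂w)(-2*w*z) dw = (-2*z) dw, which multiplied by dy ∧ dz gives (-2*z) dy ∧ dz ∧ dw
  d(z*(3*w + 2*y)) includes (∂/∂z)(z*(3*w + 2*y)) dz = (3*w + 2*y) dz, which multiplied by dy ∧ dw gives (-3*w - 2*y) dy ∧ dz ∧ dw
Collecting like 3-forms: d(omega) = (-3*y + z) dx ∧ dz ∧ dw + (x - 3*z) dx ∧ dy ∧ dw + (-3*w - 2*y - 2*z) dy ∧ dz ∧ dw.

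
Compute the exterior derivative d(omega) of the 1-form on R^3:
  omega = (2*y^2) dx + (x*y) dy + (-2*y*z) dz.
d(omega) = (-3*y) dx ∧ dy + (-2*z) dy ∧ dz

For a 1-form omega = sum_i f_i dx_i, the exterior derivative is
  d(omega) = sum_{i < j} (∂f_j/∂x_i - ∂f_i/∂x_j) dx_i ∧ dx_j.
  coefficient of dx ∧ dy: ∂f_2/∂x - ∂f_1/∂y = ∂(x*y)/∂x - ∂(2*y^2)/∂y = -3*y
  coefficient of dy ∧ dz: ∂f_3/∂y - ∂f_2/∂z = ∂(-2*y*z)/∂y - ∂(x*y)/∂z = -2*z
Assembling: d(omega) = (-3*y) dx ∧ dy + (-2*z) dy ∧ dz.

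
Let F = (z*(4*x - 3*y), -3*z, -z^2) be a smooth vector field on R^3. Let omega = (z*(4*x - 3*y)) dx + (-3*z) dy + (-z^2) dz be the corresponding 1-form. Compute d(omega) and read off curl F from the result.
d(omega) = (3) dy ∧ dz + (4*x - 3*y) dz ∧ dx + (3*z) dx ∧ dy; curl F = (3, 4*x - 3*y, 3*z)

d omega = sum_{i<j} (∂f_j/∂x_i - ∂f_i/∂x_j) dx_i ∧ dx_j. Under the identification (dy ∧ dz, dz ∧ dx, dx ∧ dy) ↔ (e_x, e_y, e_z), the coefficients are exactly the components of curl F. Compute:
  ∂R/∂y - ∂Q/∂z = (0) - (-3) = 3
  ∂P/∂z - ∂R/∂x = (4*x - 3*y) - (0) = 4*x - 3*y
  ∂Q/∂x - ∂P/∂y = (0) - (-3*z) = 3*z.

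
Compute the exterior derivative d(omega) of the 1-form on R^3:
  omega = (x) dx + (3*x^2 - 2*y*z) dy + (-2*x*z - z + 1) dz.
d(omega) = (6*x) dx ∧ dy + (-2*z) dx ∧ dz + (2*y) dy ∧ dz

For a 1-form omega = sum_i f_i dx_i, the exterior derivative is
  d(omega) = sum_{i < j} (∂f_j/∂x_i - ∂f_i/∂x_j) dx_i ∧ dx_j.
  coefficient of dx ∧ dy: ∂f_2/∂x - ∂f_1/∂y = ∂(3*x^2 - 2*y*z)/∂x - ∂(x)/∂y = 6*x
  coefficient of dx ∧ dz: ∂f_3/∂x - ∂f_1/∂z = ∂(-2*x*z - z + 1)/∂x - ∂(x)/∂z = -2*z
  coefficient of dy ∧ dz: ∂f_3/∂y - ∂f_2/∂z = ∂(-2*x*z - z + 1)/∂y - ∂(3*x^2 - 2*y*z)/∂z = 2*y
Assembling: d(omega) = (6*x) dx ∧ dy + (-2*z) dx ∧ dz + (2*y) dy ∧ dz.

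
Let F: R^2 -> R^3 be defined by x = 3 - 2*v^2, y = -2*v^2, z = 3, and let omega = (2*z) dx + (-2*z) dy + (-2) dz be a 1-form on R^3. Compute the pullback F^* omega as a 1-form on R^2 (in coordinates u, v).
F^* omega = 0

Using F^*(f dg) = (f ∘ F) d(g ∘ F), substitute each coordinate x_i by F_i(u, v) in f_i, and replace dx_i by d F_i = (∂F_i/∂u) du + (∂F_i/∂v) dv.
  For the x component: f_1(F) = 6; d F_1 = (0) du + (-4*v) dv
  For the y component: f_2(F) = -6; d F_2 = (0) du + (-4*v) dv
  For the z component: f_3(F) = -2; d F_3 = (0) du + (0) dv
Combining and collecting du, dv coefficients:
  coeff of du: 0
  coeff of dv: 0
F^* omega = 0.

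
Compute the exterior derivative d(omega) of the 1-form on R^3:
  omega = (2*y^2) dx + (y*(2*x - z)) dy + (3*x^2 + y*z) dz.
d(omega) = (-2*y) dx ∧ dy + (6*x) dx ∧ dz + (y + z) dy ∧ dz

For a 1-form omega = sum_i f_i dx_i, the exterior derivative is
  d(omega) = sum_{i < j} (∂f_j/∂x_i - ∂f_i/∂x_j) dx_i ∧ dx_j.
  coefficient of dx ∧ dy: ∂f_2/∂x - ∂f_1/∂y = ∂(y*(2*x - z))/∂x - ∂(2*y^2)/∂y = -2*y
  coefficient of dx ∧ dz: ∂f_3/∂x - ∂f_1/∂z = ∂(3*x^2 + y*z)/∂x - ∂(2*y^2)/∂z = 6*x
  coefficient of dy ∧ dz: ∂f_3/∂y - ∂f_2/∂z = ∂(3*x^2 + y*z)/∂y - ∂(y*(2*x - z))/∂z = y + z
Assembling: d(omega) = (-2*y) dx ∧ dy + (6*x) dx ∧ dz + (y + z) dy ∧ dz.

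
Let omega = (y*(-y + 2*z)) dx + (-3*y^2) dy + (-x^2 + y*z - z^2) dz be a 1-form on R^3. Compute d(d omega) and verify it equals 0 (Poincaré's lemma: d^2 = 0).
d(d omega) = 0

Step 1: d omega = sum_{i<j} (∂f_j/∂x_i - ∂f_i/∂x_j) dx_i ∧ dx_j:
  coeff of dx ∧ dy: 2*y - 2*z
  coeff of dx ∧ dz: -2*x - 2*y
  coeff of dy ∧ dz: z
Step 2: Apply d again to each 2-form coefficient. The only possible 3-form in R^3 is dx ∧ dy ∧ dz, with coefficient
  ∂(coeff of dy∧dz)/∂x - ∂(coeff of dx∧dz)/∂y + ∂(coeff of dx∧dy)/∂z
  = ∂/∂x (z) - ∂/∂y (-2*x - 2*y) + ∂/∂z (2*y - 2*z).
Each of these terms simplifies to sums of mixed partials that cancel in pairs. The result is 0 (by equality of mixed partials for smooth functions — Schwarz / Clairaut).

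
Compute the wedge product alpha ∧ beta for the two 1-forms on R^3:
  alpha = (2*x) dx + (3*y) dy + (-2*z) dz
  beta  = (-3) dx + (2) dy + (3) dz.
alpha ∧ beta = (4*x + 9*y) dx ∧ dy + (6*x - 6*z) dx ∧ dz + (9*y + 4*z) dy ∧ dz

Distribute the wedge, using dx_i ∧ dx_j = -dx_j ∧ dx_i and dx_i ∧ dx_i = 0. For each pair (i, j) with i < j, the coefficient of dx_i ∧ dx_j in alpha ∧ beta is (alpha_i * beta_j - alpha_j * beta_i). Collecting: alpha ∧ beta = (4*x + 9*y) dx ∧ dy + (6*x - 6*z) dx ∧ dz + (9*y + 4*z) dy ∧ dz.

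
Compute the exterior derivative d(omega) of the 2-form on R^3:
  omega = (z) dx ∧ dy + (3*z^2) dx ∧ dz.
d(omega) = (1) dx ∧ dy ∧ dz

For a 2-form omega = sum_{i<j} g_{ij} dx_i ∧ dx_j, the exterior derivative is
  d(omega) = sum_{i<j} d(g_{ij}) ∧ dx_i ∧ dx_j = sum_{i<j, k} (∂g_{ij}/∂x_k) dx_k ∧ dx_i ∧ dx_j.
Expand each term, using dx_k ∧ dx_i ∧ dx_j = sgn(permutation) dx_{(a)} ∧ dx_{(b)} ∧ dx_{(c)} with (a < b < c) sorted:
  d(z) includes (∂/∂z)(z) dz = (1) dz, which multiplied by dx ∧ dy gives (1) dx ∧ dy ∧ dz
Collecting like 3-forms: d(omega) = (1) dx ∧ dy ∧ dz.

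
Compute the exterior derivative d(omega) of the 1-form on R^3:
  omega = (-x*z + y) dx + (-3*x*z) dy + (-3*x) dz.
d(omega) = (-3*z - 1) dx ∧ dy + (x - 3) dx ∧ dz + (3*x) dy ∧ dz

For a 1-form omega = sum_i f_i dx_i, the exterior derivative is
  d(omega) = sum_{i < j} (∂f_j/∂x_i - ∂f_i/∂x_j) dx_i ∧ dx_j.
  coefficient of dx ∧ dy: ∂f_2/∂x - ∂f_1/∂y = ∂(-3*x*z)/∂x - ∂(-x*z + y)/∂y = -3*z - 1
  coefficient of dx ∧ dz: ∂f_3/∂x - ∂f_1/∂z = ∂(-3*x)/∂x - ∂(-x*z + y)/∂z = x - 3
  coefficient of dy ∧ dz: ∂f_3/∂y - ∂f_2/∂z = ∂(-3*x)/∂y - ∂(-3*x*z)/∂z = 3*x
Assembling: d(omega) = (-3*z - 1) dx ∧ dy + (x - 3) dx ∧ dz + (3*x) dy ∧ dz.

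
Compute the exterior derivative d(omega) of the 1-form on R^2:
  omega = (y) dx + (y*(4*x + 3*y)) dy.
d(omega) = (4*y - 1) dx ∧ dy

For a 1-form omega = sum_i f_i dx_i, the exterior derivative is
  d(omega) = sum_{i < j} (∂f_j/∂x_i - ∂f_i/∂x_j) dx_i ∧ dx_j.
  coefficient of dx ∧ dy: ∂f_2/∂x - ∂f_1/∂y = ∂(y*(4*x + 3*y))/∂x - ∂(y)/∂y = 4*y - 1
Assembling: d(omega) = (4*y - 1) dx ∧ dy.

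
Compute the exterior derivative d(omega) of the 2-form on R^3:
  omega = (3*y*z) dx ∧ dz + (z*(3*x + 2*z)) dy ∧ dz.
d(omega) = 0

For a 2-form omega = sum_{i<j} g_{ij} dx_i ∧ dx_j, the exterior derivative is
  d(omega) = sum_{i<j} d(g_{ij}) ∧ dx_i ∧ dx_j = sum_{i<j, k} (∂g_{ij}/∂x_k) dx_k ∧ dx_i ∧ dx_j.
Expand each term, using dx_k ∧ dx_i ∧ dx_j = sgn(permutation) dx_{(a)} ∧ dx_{(b)} ∧ dx_{(c)} with (a < b < c) sorted:
  d(3*y*z) includes (∂/∂y)(3*y*z) dy = (3*z) dy, which multiplied by dx ∧ dz gives (-3*z) dx ∧ dy ∧ dz
  d(z*(3*x + 2*z)) includes (∂/∂x)(z*(3*x + 2*z)) dx = (3*z) dx, which multiplied by dy ∧ dz gives (3*z) dx ∧ dy ∧ dz
Collecting like 3-forms: d(omega) = 0.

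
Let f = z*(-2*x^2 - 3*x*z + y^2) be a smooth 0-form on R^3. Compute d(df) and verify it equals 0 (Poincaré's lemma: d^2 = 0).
d(df) = 0

Step 1: df = sum_i (∂f/∂x_i) dx_i = (z*(-4*x - 3*z)) dx + (2*y*z) dy + (-2*x^2 - 6*x*z + y^2) dz.
Step 2: Apply d again. Using the 1-form formula, the coefficient of dx ∧ dy in d(df) is ∂^2 f/∂x ∂y - ∂^2 f/∂y ∂x = (0) - (0) = 0 (equality of mixed partials for smooth f).
Similarly for dx ∧ dz and dy ∧ dz — all coefficients vanish. So d(df) = 0.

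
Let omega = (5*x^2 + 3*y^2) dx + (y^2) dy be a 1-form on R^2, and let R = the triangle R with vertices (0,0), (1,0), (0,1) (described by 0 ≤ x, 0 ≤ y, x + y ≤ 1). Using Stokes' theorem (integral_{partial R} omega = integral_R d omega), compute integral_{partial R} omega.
integral_(partial R) omega = -1

Stokes: integral_partial_R omega = integral_R d omega with d omega = (∂Q/∂x - ∂P/∂y) dx ∧ dy.
  ∂Q/∂x = 0
  ∂P/∂y = 6*y
  integrand = ∂Q/∂x - ∂P/∂y = -6*y.
Integrating over R: integral_0^1 integral_0^{1-x} (-6*y) dy dx = -1.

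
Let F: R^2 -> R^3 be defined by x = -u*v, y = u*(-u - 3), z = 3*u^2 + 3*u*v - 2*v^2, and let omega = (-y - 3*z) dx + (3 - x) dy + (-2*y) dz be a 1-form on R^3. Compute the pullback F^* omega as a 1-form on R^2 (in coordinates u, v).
F^* omega = (12*u^3 + 12*u^2*v + 36*u^2 + 9*u*v^2 + 12*u*v - 6*u - 6*v^3 - 9) du + (u*(14*u^2 + u*v + 15*u - 6*v^2 - 24*v)) dv

Using F^*(f dg) = (f ∘ F) d(g ∘ F), substitute each coordinate x_i by F_i(u, v) in f_i, and replace dx_i by d F_i = (∂F_i/∂u) du + (∂F_i/∂v) dv.
  For the x component: f_1(F) = -8*u^2 - 9*u*v + 3*u + 6*v^2; d F_1 = (-v) du + (-u) dv
  For the y component: f_2(F) = u*v + 3; d F_2 = (-2*u - 3) du + (0) dv
  For the z component: f_3(F) = 2*u*(u + 3); d F_3 = (6*u + 3*v) du + (3*u - 4*v) dv
Combining and collecting du, dv coefficients:
  coeff of du: 12*u^3 + 12*u^2*v + 36*u^2 + 9*u*v^2 + 12*u*v - 6*u - 6*v^3 - 9
  coeff of dv: u*(14*u^2 + u*v + 15*u - 6*v^2 - 24*v)
F^* omega = (12*u^3 + 12*u^2*v + 36*u^2 + 9*u*v^2 + 12*u*v - 6*u - 6*v^3 - 9) du + (u*(14*u^2 + u*v + 15*u - 6*v^2 - 24*v)) dv.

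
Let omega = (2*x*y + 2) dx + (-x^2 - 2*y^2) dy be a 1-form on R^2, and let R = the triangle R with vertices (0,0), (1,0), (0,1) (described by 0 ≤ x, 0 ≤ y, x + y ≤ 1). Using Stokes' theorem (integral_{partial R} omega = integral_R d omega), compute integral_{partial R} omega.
integral_(partial R) omega = -2/3

Stokes: integral_partial_R omega = integral_R d omega with d omega = (∂Q/∂x - ∂P/∂y) dx ∧ dy.
  ∂Q/∂x = -2*x
  ∂P/∂y = 2*x
  integrand = ∂Q/∂x - ∂P/∂y = -4*x.
Integrating over R: integral_0^1 integral_0^{1-x} (-4*x) dy dx = -2/3.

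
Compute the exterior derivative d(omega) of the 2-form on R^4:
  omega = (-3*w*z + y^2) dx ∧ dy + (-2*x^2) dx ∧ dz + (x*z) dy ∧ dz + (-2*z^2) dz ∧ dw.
d(omega) = (-3*w + z) dx ∧ dy ∧ dz + (-3*z) dx ∧ dy ∧ dw

For a 2-form omega = sum_{i<j} g_{ij} dx_i ∧ dx_j, the exterior derivative is
  d(omega) = sum_{i<j} d(g_{ij}) ∧ dx_i ∧ dx_j = sum_{i<j, k} (∂g_{ij}/∂x_k) dx_k ∧ dx_i ∧ dx_j.
Expand each term, using dx_k ∧ dx_i ∧ dx_j = sgn(permutation) dx_{(a)} ∧ dx_{(b)} ∧ dx_{(c)} with (a < b < c) sorted:
  d(-3*w*z + y^2) includes (∂/∂z)(-3*w*z + y^2) dz = (-3*w) dz, which multiplied by dx ∧ dy gives (-3*w) dx ∧ dy ∧ dz
  d(-3*w*z + y^2) includes (∂/∂w)(-3*w*z + y^2) dw = (-3*z) dw, which multiplied by dx ∧ dy gives (-3*z) dx ∧ dy ∧ dw
  d(x*z) includes (∂/∂x)(x*z) dx = (z) dx, which multiplied by dy ∧ dz gives (z) dx ∧ dy ∧ dz
Collecting like 3-forms: d(omega) = (-3*w + z) dx ∧ dy ∧ dz + (-3*z) dx ∧ dy ∧ dw.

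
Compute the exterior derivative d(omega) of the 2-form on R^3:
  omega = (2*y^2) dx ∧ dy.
d(omega) = 0

For a 2-form omega = sum_{i<j} g_{ij} dx_i ∧ dx_j, the exterior derivative is
  d(omega) = sum_{i<j} d(g_{ij}) ∧ dx_i ∧ dx_j = sum_{i<j, k} (∂g_{ij}/∂x_k) dx_k ∧ dx_i ∧ dx_j.
Expand each term, using dx_k ∧ dx_i ∧ dx_j = sgn(permutation) dx_{(a)} ∧ dx_{(b)} ∧ dx_{(c)} with (a < b < c) sorted:

Collecting like 3-forms: d(omega) = 0.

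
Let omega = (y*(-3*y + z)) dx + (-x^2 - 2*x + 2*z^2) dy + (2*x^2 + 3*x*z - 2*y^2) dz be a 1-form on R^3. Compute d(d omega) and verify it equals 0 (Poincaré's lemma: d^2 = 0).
d(d omega) = 0

Step 1: d omega = sum_{i<j} (∂f_j/∂x_i - ∂f_i/∂x_j) dx_i ∧ dx_j:
  coeff of dx ∧ dy: -2*x + 6*y - z - 2
  coeff of dx ∧ dz: 4*x - y + 3*z
  coeff of dy ∧ dz: -4*y - 4*z
Step 2: Apply d again to each 2-form coefficient. The only possible 3-form in R^3 is dx ∧ dy ∧ dz, with coefficient
  ∂(coeff of dy∧dz)/∂x - ∂(coeff of dx∧dz)/∂y + ∂(coeff of dx∧dy)/∂z
  = ∂/∂x (-4*y - 4*z) - ∂/∂y (4*x - y + 3*z) + ∂/∂z (-2*x + 6*y - z - 2).
Each of these terms simplifies to sums of mixed partials that cancel in pairs. The result is 0 (by equality of mixed partials for smooth functions — Schwarz / Clairaut).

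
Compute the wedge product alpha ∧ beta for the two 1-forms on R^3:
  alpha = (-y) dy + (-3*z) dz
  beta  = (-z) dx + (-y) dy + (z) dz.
alpha ∧ beta = (-y*z) dx ∧ dy + (-4*y*z) dy ∧ dz + (-3*z^2) dx ∧ dz

Distribute the wedge, using dx_i ∧ dx_j = -dx_j ∧ dx_i and dx_i ∧ dx_i = 0. For each pair (i, j) with i < j, the coefficient of dx_i ∧ dx_j in alpha ∧ beta is (alpha_i * beta_j - alpha_j * beta_i). Collecting: alpha ∧ beta = (-y*z) dx ∧ dy + (-4*y*z) dy ∧ dz + (-3*z^2) dx ∧ dz.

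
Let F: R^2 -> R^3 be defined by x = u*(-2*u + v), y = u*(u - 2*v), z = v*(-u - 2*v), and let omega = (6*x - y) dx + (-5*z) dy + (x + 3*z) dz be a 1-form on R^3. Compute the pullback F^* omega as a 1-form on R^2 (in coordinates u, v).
F^* omega = (52*u^3 - 33*u^2*v + 20*u*v^2 - 14*v^3) du + (-11*u^3 + 8*u^2*v - 6*u*v^2 + 24*v^3) dv

Using F^*(f dg) = (f ∘ F) d(g ∘ F), substitute each coordinate x_i by F_i(u, v) in f_i, and replace dx_i by d F_i = (∂F_i/∂u) du + (∂F_i/∂v) dv.
  For the x component: f_1(F) = u*(-13*u + 8*v); d F_1 = (-4*u + v) du + (u) dv
  For the y component: f_2(F) = 5*v*(u + 2*v); d F_2 = (2*u - 2*v) du + (-2*u) dv
  For the z component: f_3(F) = -2*u^2 - 2*u*v - 6*v^2; d F_3 = (-v) du + (-u - 4*v) dv
Combining and collecting du, dv coefficients:
  coeff of du: 52*u^3 - 33*u^2*v + 20*u*v^2 - 14*v^3
  coeff of dv: -11*u^3 + 8*u^2*v - 6*u*v^2 + 24*v^3
F^* omega = (52*u^3 - 33*u^2*v + 20*u*v^2 - 14*v^3) du + (-11*u^3 + 8*u^2*v - 6*u*v^2 + 24*v^3) dv.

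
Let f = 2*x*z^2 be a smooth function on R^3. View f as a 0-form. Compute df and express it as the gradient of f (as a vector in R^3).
df = (2*z^2) dx + (0) dy + (4*x*z) dz; grad f = (2*z^2, 0, 4*x*z)

For a 0-form f, d f = (∂f/∂x) dx + (∂f/∂y) dy + (∂f/∂z) dz. The components of the vector representation are exactly the entries of grad f in Cartesian coordinates:
  ∂f/∂x = 2*z^2
  ∂f/∂y = 0
  ∂f/∂z = 4*x*z.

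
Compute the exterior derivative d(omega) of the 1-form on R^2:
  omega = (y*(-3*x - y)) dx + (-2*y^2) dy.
d(omega) = (3*x + 2*y) dx ∧ dy

For a 1-form omega = sum_i f_i dx_i, the exterior derivative is
  d(omega) = sum_{i < j} (∂f_j/∂x_i - ∂f_i/∂x_j) dx_i ∧ dx_j.
  coefficient of dx ∧ dy: ∂f_2/∂x - ∂f_1/∂y = ∂(-2*y^2)/∂x - ∂(y*(-3*x - y))/∂y = 3*x + 2*y
Assembling: d(omega) = (3*x + 2*y) dx ∧ dy.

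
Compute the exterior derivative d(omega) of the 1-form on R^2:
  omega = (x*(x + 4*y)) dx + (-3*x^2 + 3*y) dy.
d(omega) = (-10*x) dx ∧ dy

For a 1-form omega = sum_i f_i dx_i, the exterior derivative is
  d(omega) = sum_{i < j} (∂f_j/∂x_i - ∂f_i/∂x_j) dx_i ∧ dx_j.
  coefficient of dx ∧ dy: ∂f_2/∂x - ∂f_1/∂y = ∂(-3*x^2 + 3*y)/∂x - ∂(x*(x + 4*y))/∂y = -10*x
Assembling: d(omega) = (-10*x) dx ∧ dy.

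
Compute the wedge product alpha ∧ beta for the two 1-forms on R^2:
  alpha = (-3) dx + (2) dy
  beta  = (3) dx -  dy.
alpha ∧ beta = (-3) dx ∧ dy

Distribute the wedge, using dx_i ∧ dx_j = -dx_j ∧ dx_i and dx_i ∧ dx_i = 0. For each pair (i, j) with i < j, the coefficient of dx_i ∧ dx_j in alpha ∧ beta is (alpha_i * beta_j - alpha_j * beta_i). Collecting: alpha ∧ beta = (-3) dx ∧ dy.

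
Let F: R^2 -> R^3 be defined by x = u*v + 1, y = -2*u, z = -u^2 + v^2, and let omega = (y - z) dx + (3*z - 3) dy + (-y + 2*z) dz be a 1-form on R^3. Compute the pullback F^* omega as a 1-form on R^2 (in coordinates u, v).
F^* omega = (4*u^3 + u^2*v + 2*u^2 - 4*u*v^2 - 2*u*v - v^3 - 6*v^2 + 6) du + (u^3 - 4*u^2*v - 2*u^2 - u*v^2 + 4*u*v + 4*v^3) dv

Using F^*(f dg) = (f ∘ F) d(g ∘ F), substitute each coordinate x_i by F_i(u, v) in f_i, and replace dx_i by d F_i = (∂F_i/∂u) du + (∂F_i/∂v) dv.
  For the x component: f_1(F) = u^2 - 2*u - v^2; d F_1 = (v) du + (u) dv
  For the y component: f_2(F) = -3*u^2 + 3*v^2 - 3; d F_2 = (-2) du + (0) dv
  For the z component: f_3(F) = -2*u^2 + 2*u + 2*v^2; d F_3 = (-2*u) du + (2*v) dv
Combining and collecting du, dv coefficients:
  coeff of du: 4*u^3 + u^2*v + 2*u^2 - 4*u*v^2 - 2*u*v - v^3 - 6*v^2 + 6
  coeff of dv: u^3 - 4*u^2*v - 2*u^2 - u*v^2 + 4*u*v + 4*v^3
F^* omega = (4*u^3 + u^2*v + 2*u^2 - 4*u*v^2 - 2*u*v - v^3 - 6*v^2 + 6) du + (u^3 - 4*u^2*v - 2*u^2 - u*v^2 + 4*u*v + 4*v^3) dv.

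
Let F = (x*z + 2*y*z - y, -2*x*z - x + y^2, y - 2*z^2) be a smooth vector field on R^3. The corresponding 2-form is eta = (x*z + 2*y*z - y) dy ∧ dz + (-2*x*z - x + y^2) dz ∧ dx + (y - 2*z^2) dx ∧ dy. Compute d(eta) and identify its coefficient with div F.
d(eta) = (2*y - 3*z) dx ∧ dy ∧ dz; div F = 2*y - 3*z

For a 2-form in R^3 of the form above, applying d gives a 3-form with coefficient ∂P/∂x + ∂Q/∂y + ∂R/∂z:
  ∂P/∂x = z
  ∂Q/∂y = 2*y
  ∂R/∂z = -4*z
Sum = 2*y - 3*z, which is exactly div F.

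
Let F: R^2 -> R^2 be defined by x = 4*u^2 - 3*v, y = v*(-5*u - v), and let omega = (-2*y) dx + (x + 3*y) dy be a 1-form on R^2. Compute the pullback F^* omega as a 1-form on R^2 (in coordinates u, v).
F^* omega = (v*(60*u^2 + 91*u*v + 15*v^2 + 15*v)) du + (-20*u^3 + 67*u^2*v + 45*u*v^2 - 15*u*v + 6*v^3) dv

Using F^*(f dg) = (f ∘ F) d(g ∘ F), substitute each coordinate x_i by F_i(u, v) in f_i, and replace dx_i by d F_i = (∂F_i/∂u) du + (∂F_i/∂v) dv.
  For the x component: f_1(F) = 2*v*(5*u + v); d F_1 = (8*u) du + (-3) dv
  For the y component: f_2(F) = 4*u^2 - 15*u*v - 3*v^2 - 3*v; d F_2 = (-5*v) du + (-5*u - 2*v) dv
Combining and collecting du, dv coefficients:
  coeff of du: v*(60*u^2 + 91*u*v + 15*v^2 + 15*v)
  coeff of dv: -20*u^3 + 67*u^2*v + 45*u*v^2 - 15*u*v + 6*v^3
F^* omega = (v*(60*u^2 + 91*u*v + 15*v^2 + 15*v)) du + (-20*u^3 + 67*u^2*v + 45*u*v^2 - 15*u*v + 6*v^3) dv.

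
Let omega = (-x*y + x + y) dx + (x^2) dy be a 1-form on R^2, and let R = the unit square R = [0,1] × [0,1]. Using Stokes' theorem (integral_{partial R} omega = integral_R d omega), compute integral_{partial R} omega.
integral_(partial R) omega = 1/2

Stokes: integral_partial_R omega = integral_R d omega with d omega = (∂Q/∂x - ∂P/∂y) dx ∧ dy.
  ∂Q/∂x = 2*x
  ∂P/∂y = 1 - x
  integrand = ∂Q/∂x - ∂P/∂y = 3*x - 1.
Integrating over R: integral_0^1 integral_0^1 (3*x - 1) dx dy = 1/2.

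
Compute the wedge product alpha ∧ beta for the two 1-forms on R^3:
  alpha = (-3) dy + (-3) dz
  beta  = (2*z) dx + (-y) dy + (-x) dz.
alpha ∧ beta = (6*z) dx ∧ dy + (3*x - 3*y) dy ∧ dz + (6*z) dx ∧ dz

Distribute the wedge, using dx_i ∧ dx_j = -dx_j ∧ dx_i and dx_i ∧ dx_i = 0. For each pair (i, j) with i < j, the coefficient of dx_i ∧ dx_j in alpha ∧ beta is (alpha_i * beta_j - alpha_j * beta_i). Collecting: alpha ∧ beta = (6*z) dx ∧ dy + (3*x - 3*y) dy ∧ dz + (6*z) dx ∧ dz.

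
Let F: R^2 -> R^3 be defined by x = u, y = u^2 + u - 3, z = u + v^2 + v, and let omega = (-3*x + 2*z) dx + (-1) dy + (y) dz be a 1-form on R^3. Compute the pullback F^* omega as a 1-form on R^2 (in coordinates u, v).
F^* omega = (u^2 - 2*u + 2*v^2 + 2*v - 4) du + (2*u^2*v + u^2 + 2*u*v + u - 6*v - 3) dv

Using F^*(f dg) = (f ∘ F) d(g ∘ F), substitute each coordinate x_i by F_i(u, v) in f_i, and replace dx_i by d F_i = (∂F_i/∂u) du + (∂F_i/∂v) dv.
  For the x component: f_1(F) = -u + 2*v^2 + 2*v; d F_1 = (1) du + (0) dv
  For the y component: f_2(F) = -1; d F_2 = (2*u + 1) du + (0) dv
  For the z component: f_3(F) = u^2 + u - 3; d F_3 = (1) du + (2*v + 1) dv
Combining and collecting du, dv coefficients:
  coeff of du: u^2 - 2*u + 2*v^2 + 2*v - 4
  coeff of dv: 2*u^2*v + u^2 + 2*u*v + u - 6*v - 3
F^* omega = (u^2 - 2*u + 2*v^2 + 2*v - 4) du + (2*u^2*v + u^2 + 2*u*v + u - 6*v - 3) dv.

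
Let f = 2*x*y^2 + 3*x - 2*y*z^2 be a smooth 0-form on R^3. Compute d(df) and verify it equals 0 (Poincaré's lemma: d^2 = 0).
d(df) = 0

Step 1: df = sum_i (∂f/∂x_i) dx_i = (2*y^2 + 3) dx + (4*x*y - 2*z^2) dy + (-4*y*z) dz.
Step 2: Apply d again. Using the 1-form formula, the coefficient of dx ∧ dy in d(df) is ∂^2 f/∂x ∂y - ∂^2 f/∂y ∂x = (4*y) - (4*y) = 0 (equality of mixed partials for smooth f).
Similarly for dx ∧ dz and dy ∧ dz — all coefficients vanish. So d(df) = 0.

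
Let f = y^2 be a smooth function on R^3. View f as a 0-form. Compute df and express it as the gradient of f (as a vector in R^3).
df = (0) dx + (2*y) dy + (0) dz; grad f = (0, 2*y, 0)

For a 0-form f, d f = (∂f/∂x) dx + (∂f/∂y) dy + (∂f/∂z) dz. The components of the vector representation are exactly the entries of grad f in Cartesian coordinates:
  ∂f/∂x = 0
  ∂f/∂y = 2*y
  ∂f/∂z = 0.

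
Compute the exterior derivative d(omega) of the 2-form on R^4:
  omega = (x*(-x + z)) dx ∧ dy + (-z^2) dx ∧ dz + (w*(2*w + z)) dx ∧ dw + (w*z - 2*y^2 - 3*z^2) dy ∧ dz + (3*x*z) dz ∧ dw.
d(omega) = (x) dx ∧ dy ∧ dz + (-w + 3*z) dx ∧ dz ∧ dw + (z) dy ∧ dz ∧ dw

For a 2-form omega = sum_{i<j} g_{ij} dx_i ∧ dx_j, the exterior derivative is
  d(omega) = sum_{i<j} d(g_{ij}) ∧ dx_i ∧ dx_j = sum_{i<j, k} (∂g_{ij}/∂x_k) dx_k ∧ dx_i ∧ dx_j.
Expand each term, using dx_k ∧ dx_i ∧ dx_j = sgn(permutation) dx_{(a)} ∧ dx_{(b)} ∧ dx_{(c)} with (a < b < c) sorted:
  d(x*(-x + z)) includes (∂/∂z)(x*(-x + z)) dz = (x) dz, which multiplied by dx ∧ dy gives (x) dx ∧ dy ∧ dz
  d(w*(2*w + z)) includes (∂/∂z)(w*(2*w + z)) dz = (w) dz, which multiplied by dx ∧ dw gives (-w) dx ∧ dz ∧ dw
  d(w*z - 2*y^2 - 3*z^2) includes (∂/∂w)(w*z - 2*y^2 - 3*z^2) dw = (z) dw, which multiplied by dy ∧ dz gives (z) dy ∧ dz ∧ dw
  d(3*x*z) includes (∂/∂x)(3*x*z) dx = (3*z) dx, which multiplied by dz ∧ dw gives (3*z) dx ∧ dz ∧ dw
Collecting like 3-forms: d(omega) = (x) dx ∧ dy ∧ dz + (-w + 3*z) dx ∧ dz ∧ dw + (z) dy ∧ dz ∧ dw.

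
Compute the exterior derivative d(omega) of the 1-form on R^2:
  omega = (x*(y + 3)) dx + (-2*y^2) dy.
d(omega) = (-x) dx ∧ dy

For a 1-form omega = sum_i f_i dx_i, the exterior derivative is
  d(omega) = sum_{i < j} (∂f_j/∂x_i - ∂f_i/∂x_j) dx_i ∧ dx_j.
  coefficient of dx ∧ dy: ∂f_2/∂x - ∂f_1/∂y = ∂(-2*y^2)/∂x - ∂(x*(y + 3))/∂y = -x
Assembling: d(omega) = (-x) dx ∧ dy.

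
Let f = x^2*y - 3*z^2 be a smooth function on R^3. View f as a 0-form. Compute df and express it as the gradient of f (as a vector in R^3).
df = (2*x*y) dx + (x^2) dy + (-6*z) dz; grad f = (2*x*y, x^2, -6*z)

For a 0-form f, d f = (∂f/∂x) dx + (∂f/∂y) dy + (∂f/∂z) dz. The components of the vector representation are exactly the entries of grad f in Cartesian coordinates:
  ∂f/∂x = 2*x*y
  ∂f/∂y = x^2
  ∂f/∂z = -6*z.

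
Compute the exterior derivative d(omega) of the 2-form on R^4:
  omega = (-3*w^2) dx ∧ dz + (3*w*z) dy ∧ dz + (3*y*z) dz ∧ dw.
d(omega) = (-6*w) dx ∧ dz ∧ dw + (6*z) dy ∧ dz ∧ dw

For a 2-form omega = sum_{i<j} g_{ij} dx_i ∧ dx_j, the exterior derivative is
  d(omega) = sum_{i<j} d(g_{ij}) ∧ dx_i ∧ dx_j = sum_{i<j, k} (∂g_{ij}/∂x_k) dx_k ∧ dx_i ∧ dx_j.
Expand each term, using dx_k ∧ dx_i ∧ dx_j = sgn(permutation) dx_{(a)} ∧ dx_{(b)} ∧ dx_{(c)} with (a < b < c) sorted:
  d(-3*w^2) includes (∂/∂w)(-3*w^2) dw = (-6*w) dw, which multiplied by dx ∧ dz gives (-6*w) dx ∧ dz ∧ dw
  d(3*w*z) includes (∂/∂w)(3*w*z) dw = (3*z) dw, which multiplied by dy ∧ dz gives (3*z) dy ∧ dz ∧ dw
  d(3*y*z) includes (∂/∂y)(3*y*z) dy = (3*z) dy, which multiplied by dz ∧ dw gives (3*z) dy ∧ dz ∧ dw
Collecting like 3-forms: d(omega) = (-6*w) dx ∧ dz ∧ dw + (6*z) dy ∧ dz ∧ dw.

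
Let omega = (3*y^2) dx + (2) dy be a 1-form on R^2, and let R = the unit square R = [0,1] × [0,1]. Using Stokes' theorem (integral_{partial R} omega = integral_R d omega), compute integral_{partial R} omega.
integral_(partial R) omega = -3

Stokes: integral_partial_R omega = integral_R d omega with d omega = (∂Q/∂x - ∂P/∂y) dx ∧ dy.
  ∂Q/∂x = 0
  ∂P/∂y = 6*y
  integrand = ∂Q/∂x - ∂P/∂y = -6*y.
Integrating over R: integral_0^1 integral_0^1 (-6*y) dx dy = -3.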